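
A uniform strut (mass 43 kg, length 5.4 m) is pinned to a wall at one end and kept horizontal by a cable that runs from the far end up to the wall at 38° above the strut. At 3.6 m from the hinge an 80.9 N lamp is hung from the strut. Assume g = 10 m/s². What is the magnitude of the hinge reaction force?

|H| ≈ 421 N

Take torques about the hinge: T sin 38° · 5.4 = 43×10×2.7 + 80.9×3.6 = 1452.2 N·m.
So T = 1452.2 / (0.6157 × 5.4) = 436.82 N.
ΣF_x = 0: H_x = T cos 38° = 344.22 N.
ΣF_y = 0: H_y = (43×10 + 80.9) − T sin 38° = 510.9 − 268.93 = 241.97 N.
|H| = √(H_x² + H_y²) = √((344.22)² + (241.97)²) = 420.75 N.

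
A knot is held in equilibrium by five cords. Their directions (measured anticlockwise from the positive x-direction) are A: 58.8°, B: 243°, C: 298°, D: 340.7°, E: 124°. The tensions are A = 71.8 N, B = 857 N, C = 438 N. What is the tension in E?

T_E ≈ 1800 N

Resolve: ΣF_x = 71.8 cos 58.8° + 857 cos 243° + 438 cos 298° + T_D cos 340.7° + T_E cos 124° = 0.
        ΣF_y = 71.8 sin 58.8° + 857 sin 243° + 438 sin 298° + T_D sin 340.7° + T_E sin 124° = 0.
The known terms sum to (-146.2, -1089) N, so 0.9438 T_D − 0.5592 T_E = 146.2 and -0.3305 T_D + 0.8290 T_E = 1089.
Solving simultaneously: T_D = 1222 N, T_E = 1801 N.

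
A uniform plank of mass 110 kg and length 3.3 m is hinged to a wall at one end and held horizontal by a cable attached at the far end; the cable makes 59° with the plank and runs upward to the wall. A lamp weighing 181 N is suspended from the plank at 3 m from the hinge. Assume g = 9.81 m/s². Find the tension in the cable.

T ≈ 821 N

Take torques about the hinge: T sin 59° · 3.3 = 110×9.81×1.65 + 181×3 = 2323.5 N·m.
So T = 2323.5 / (0.8572 × 3.3) = 821.42 N.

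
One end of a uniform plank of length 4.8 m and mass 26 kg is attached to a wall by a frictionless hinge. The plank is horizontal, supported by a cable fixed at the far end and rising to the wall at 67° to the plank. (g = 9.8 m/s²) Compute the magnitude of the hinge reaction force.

|H| ≈ 138 N

Take torques about the hinge: T sin 67° · 4.8 = 26×9.8×2.4 = 611.52 N·m.
So T = 611.52 / (0.9205 × 4.8) = 138.4 N.
ΣF_x = 0: H_x = T cos 67° = 54.078 N.
ΣF_y = 0: H_y = (26×9.8) − T sin 67° = 254.8 − 127.4 = 127.4 N.
|H| = √(H_x² + H_y²) = √((54.078)² + (127.4)²) = 138.4 N.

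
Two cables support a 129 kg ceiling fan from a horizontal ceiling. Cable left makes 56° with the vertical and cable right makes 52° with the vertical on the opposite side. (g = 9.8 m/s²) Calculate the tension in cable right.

T_right ≈ 1100 N

Angles from the horizontal: cable left is 90° − 56° = 34°, cable right is 90° − 52° = 38°.
Weight W = 129 × 9.8 = 1264 N acts straight down.
Horizontal: T_left cos 34° = T_right cos 38°  →  T_left = 0.9505 T_right.
Vertical: T_left sin 34° + T_right sin 38° = 1264.
Substituting the horizontal relation into the vertical equation gives 1.147 T_right = 1264, so T_right = 1102 N.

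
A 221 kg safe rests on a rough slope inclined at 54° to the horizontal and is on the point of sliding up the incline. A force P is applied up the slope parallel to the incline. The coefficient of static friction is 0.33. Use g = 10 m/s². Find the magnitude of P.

On the verge of sliding up the incline, friction equals μN and acts down the slope.
Perpendicular: N + P sin 0° = W cos 54° = 1299 N.
Along incline: P cos 0° = W sin 54° + μN  with W sin 54° = 1788 N.
Solving the pair for P and N: P = 2217 N, N = 1299 N (and f = μN = 428.7 N).

P ≈ 2220 N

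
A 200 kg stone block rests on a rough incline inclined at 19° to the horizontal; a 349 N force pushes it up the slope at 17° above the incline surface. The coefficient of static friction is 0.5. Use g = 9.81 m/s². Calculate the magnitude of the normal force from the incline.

Axes along / perpendicular to the incline. W sin 19° = 638.8 N down-slope; W cos 19° = 1855 N into the surface.
Perpendicular: N = W cos 19° − P sin 17° = 1855 − 102 = 1753 N.
Along incline: P cos 17° + f = W sin 19° (friction acts up-slope) → f = 638.8 − 333.8 = 305 N.
|f| = 305 N ≤ μN = 876.5 N, so the stone block is indeed static.

N ≈ 1750 N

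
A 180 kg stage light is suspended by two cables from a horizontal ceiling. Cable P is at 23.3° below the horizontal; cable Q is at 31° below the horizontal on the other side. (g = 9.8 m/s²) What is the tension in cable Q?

Weight W = 180 × 9.8 = 1764 N acts straight down.
Horizontal: T_P cos 23.3° = T_Q cos 31°  →  T_P = 0.9333 T_Q.
Vertical: T_P sin 23.3° + T_Q sin 31° = 1764.
Substituting the horizontal relation into the vertical equation gives 0.8842 T_Q = 1764, so T_Q = 1995 N.

T_Q ≈ 2000 N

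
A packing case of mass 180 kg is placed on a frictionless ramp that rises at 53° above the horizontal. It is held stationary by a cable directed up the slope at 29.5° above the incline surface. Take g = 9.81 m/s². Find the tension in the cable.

T ≈ 1620 N

Take axes along and perpendicular to the incline. Weight components: W sin 53° = 1410 N down-slope, W cos 53° = 1063 N into the surface.
Along incline: T cos 29.5° = W sin 53° → T = 1620 N.
Perpendicular: N = W cos 53° − T sin 29.5° = 264.8 N.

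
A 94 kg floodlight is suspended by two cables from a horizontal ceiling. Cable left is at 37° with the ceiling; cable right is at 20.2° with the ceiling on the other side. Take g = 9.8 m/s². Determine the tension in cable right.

T_right ≈ 875 N

Weight W = 94 × 9.8 = 921.2 N acts straight down.
Horizontal: T_left cos 37° = T_right cos 20.2°  →  T_left = 1.175 T_right.
Vertical: T_left sin 37° + T_right sin 20.2° = 921.2.
Substituting the horizontal relation into the vertical equation gives 1.053 T_right = 921.2, so T_right = 875.2 N.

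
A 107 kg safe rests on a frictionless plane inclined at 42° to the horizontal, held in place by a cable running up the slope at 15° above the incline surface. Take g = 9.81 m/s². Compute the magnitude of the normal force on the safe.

Take axes along and perpendicular to the incline. Weight components: W sin 42° = 702.4 N down-slope, W cos 42° = 780.1 N into the surface.
Along incline: T cos 15° = W sin 42° → T = 727.1 N.
Perpendicular: N = W cos 42° − T sin 15° = 591.9 N.

N ≈ 592 N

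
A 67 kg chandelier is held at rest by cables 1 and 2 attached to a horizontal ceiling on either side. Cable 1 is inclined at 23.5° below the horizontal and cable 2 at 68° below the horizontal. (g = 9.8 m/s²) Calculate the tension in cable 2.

T_2 ≈ 602 N

Weight W = 67 × 9.8 = 656.6 N acts straight down.
Horizontal: T_1 cos 23.5° = T_2 cos 68°  →  T_1 = 0.4085 T_2.
Vertical: T_1 sin 23.5° + T_2 sin 68° = 656.6.
Substituting the horizontal relation into the vertical equation gives 1.09 T_2 = 656.6, so T_2 = 602.3 N.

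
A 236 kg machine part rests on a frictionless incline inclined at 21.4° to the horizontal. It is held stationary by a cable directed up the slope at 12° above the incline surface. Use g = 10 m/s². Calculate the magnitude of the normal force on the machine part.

N ≈ 2010 N

Take axes along and perpendicular to the incline. Weight components: W sin 21.4° = 861.1 N down-slope, W cos 21.4° = 2197 N into the surface.
Along incline: T cos 12° = W sin 21.4° → T = 880.3 N.
Perpendicular: N = W cos 21.4° − T sin 12° = 2014 N.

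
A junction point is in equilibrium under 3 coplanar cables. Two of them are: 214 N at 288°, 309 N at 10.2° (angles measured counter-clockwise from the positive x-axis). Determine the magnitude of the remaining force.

F ≈ 399 N

Sum the known components: ΣF_x = 370.2 N, ΣF_y = -148.8 N.
For equilibrium the remaining force must supply (−ΣF_x, −ΣF_y) = (-370.2, 148.8) N.
Magnitude = √((-370.2)² + (148.8)²) = 399 N; direction = atan2(148.8, -370.2) = 158.1°.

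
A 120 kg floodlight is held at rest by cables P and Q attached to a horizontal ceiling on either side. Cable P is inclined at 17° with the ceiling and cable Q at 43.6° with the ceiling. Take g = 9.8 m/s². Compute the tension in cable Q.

T_Q ≈ 1290 N

Weight W = 120 × 9.8 = 1176 N acts straight down.
Horizontal: T_P cos 17° = T_Q cos 43.6°  →  T_P = 0.7573 T_Q.
Vertical: T_P sin 17° + T_Q sin 43.6° = 1176.
Substituting the horizontal relation into the vertical equation gives 0.911 T_Q = 1176, so T_Q = 1291 N.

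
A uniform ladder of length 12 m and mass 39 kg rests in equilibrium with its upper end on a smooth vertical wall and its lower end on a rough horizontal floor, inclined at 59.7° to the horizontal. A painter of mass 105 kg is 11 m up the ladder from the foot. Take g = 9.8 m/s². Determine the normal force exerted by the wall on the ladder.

N_wall ≈ 663 N

Torques about the foot: N_wall · 12 sin 59.7° = 39×9.8×6 cos 59.7° + 105×9.8×11 cos 59.7° → N_wall = 662.86 N.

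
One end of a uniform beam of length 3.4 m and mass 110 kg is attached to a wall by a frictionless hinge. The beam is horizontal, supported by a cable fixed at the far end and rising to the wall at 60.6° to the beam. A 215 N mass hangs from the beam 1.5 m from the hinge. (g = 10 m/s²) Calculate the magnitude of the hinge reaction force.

Take torques about the hinge: T sin 60.6° · 3.4 = 110×10×1.7 + 215×1.5 = 2192.5 N·m.
So T = 2192.5 / (0.8712 × 3.4) = 740.18 N.
ΣF_x = 0: H_x = T cos 60.6° = 363.36 N.
ΣF_y = 0: H_y = (110×10 + 215) − T sin 60.6° = 1315 − 644.85 = 670.15 N.
|H| = √(H_x² + H_y²) = √((363.36)² + (670.15)²) = 762.32 N.

|H| ≈ 762 N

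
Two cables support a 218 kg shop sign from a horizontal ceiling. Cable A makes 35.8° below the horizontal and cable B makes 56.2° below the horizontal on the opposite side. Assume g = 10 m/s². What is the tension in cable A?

T_A ≈ 1210 N

Weight W = 218 × 10 = 2180 N acts straight down.
Horizontal: T_A cos 35.8° = T_B cos 56.2°  →  T_B = 1.458 T_A.
Vertical: T_A sin 35.8° + T_B sin 56.2° = 2180.
Substituting the horizontal relation into the vertical equation gives 1.797 T_A = 2180, so T_A = 1213 N.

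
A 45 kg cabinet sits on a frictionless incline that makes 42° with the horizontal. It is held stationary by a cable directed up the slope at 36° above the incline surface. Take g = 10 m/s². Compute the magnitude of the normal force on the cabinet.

Take axes along and perpendicular to the incline. Weight components: W sin 42° = 301.1 N down-slope, W cos 42° = 334.4 N into the surface.
Along incline: T cos 36° = W sin 42° → T = 372.2 N.
Perpendicular: N = W cos 42° − T sin 36° = 115.6 N.

N ≈ 116 N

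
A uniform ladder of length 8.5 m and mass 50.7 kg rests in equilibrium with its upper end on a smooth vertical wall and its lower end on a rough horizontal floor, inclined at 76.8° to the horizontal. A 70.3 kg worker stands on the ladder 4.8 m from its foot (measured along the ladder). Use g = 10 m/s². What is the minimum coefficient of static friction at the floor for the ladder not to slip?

μ_min ≈ 0.126

ΣF_y = 0: N_floor = 50.7×10 + 70.3×10 = 1210 N.
Torques about the foot: N_wall · 8.5 sin 76.8° = 50.7×10×4.25 cos 76.8° + 70.3×10×4.8 cos 76.8° → N_wall = 152.57 N.
ΣF_x = 0: f_floor = N_wall = 152.57 N.
μ_min = f_floor / N_floor = 152.57 / 1210 = 0.1261.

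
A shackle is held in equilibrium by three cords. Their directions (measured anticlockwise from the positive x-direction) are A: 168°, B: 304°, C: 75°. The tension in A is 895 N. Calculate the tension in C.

T_C ≈ 824 N

Resolve: ΣF_x = 895 cos 168° + T_B cos 304° + T_C cos 75° = 0.
        ΣF_y = 895 sin 168° + T_B sin 304° + T_C sin 75° = 0.
The known terms sum to (-875.4, 186.1) N, so 0.5592 T_B + 0.2588 T_C = 875.4 and -0.8290 T_B + 0.9659 T_C = -186.1.
Solving simultaneously: T_B = 1184 N, T_C = 823.8 N.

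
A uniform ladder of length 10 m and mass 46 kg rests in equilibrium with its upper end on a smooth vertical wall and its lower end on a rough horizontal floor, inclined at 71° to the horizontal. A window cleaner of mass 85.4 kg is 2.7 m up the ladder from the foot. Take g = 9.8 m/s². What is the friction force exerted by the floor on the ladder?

Torques about the foot: N_wall · 10 sin 71° = 46×9.8×5 cos 71° + 85.4×9.8×2.7 cos 71° → N_wall = 155.42 N.
ΣF_x = 0: f_floor = N_wall = 155.42 N.

f ≈ 155 N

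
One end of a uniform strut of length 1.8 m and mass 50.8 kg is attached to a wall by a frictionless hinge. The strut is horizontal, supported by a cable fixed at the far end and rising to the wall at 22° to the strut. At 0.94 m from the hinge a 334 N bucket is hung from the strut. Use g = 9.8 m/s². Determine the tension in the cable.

Take torques about the hinge: T sin 22° · 1.8 = 50.8×9.8×0.9 + 334×0.94 = 762.02 N·m.
So T = 762.02 / (0.3746 × 1.8) = 1130.1 N.

T ≈ 1130 N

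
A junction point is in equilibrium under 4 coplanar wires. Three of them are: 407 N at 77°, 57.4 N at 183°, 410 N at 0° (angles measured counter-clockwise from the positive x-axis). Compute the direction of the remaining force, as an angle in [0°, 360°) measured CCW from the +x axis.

θ ≈ 222°

Sum the known components: ΣF_x = 444.2 N, ΣF_y = 393.6 N.
For equilibrium the remaining force must supply (−ΣF_x, −ΣF_y) = (-444.2, -393.6) N.
Magnitude = √((-444.2)² + (-393.6)²) = 593.5 N; direction = atan2(-393.6, -444.2) = 221.5°.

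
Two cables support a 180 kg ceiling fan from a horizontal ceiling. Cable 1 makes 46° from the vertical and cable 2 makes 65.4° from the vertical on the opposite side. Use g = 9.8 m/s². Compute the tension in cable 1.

T_1 ≈ 1720 N

Angles from the horizontal: cable 1 is 90° − 46° = 44°, cable 2 is 90° − 65.4° = 24.6°.
Weight W = 180 × 9.8 = 1764 N acts straight down.
Horizontal: T_1 cos 44° = T_2 cos 24.6°  →  T_2 = 0.7911 T_1.
Vertical: T_1 sin 44° + T_2 sin 24.6° = 1764.
Substituting the horizontal relation into the vertical equation gives 1.024 T_1 = 1764, so T_1 = 1723 N.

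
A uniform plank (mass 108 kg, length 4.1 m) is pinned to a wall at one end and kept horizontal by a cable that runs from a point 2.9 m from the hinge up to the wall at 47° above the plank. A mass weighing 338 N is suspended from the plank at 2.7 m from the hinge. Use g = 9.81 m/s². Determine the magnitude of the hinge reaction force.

|H| ≈ 1050 N

Take torques about the hinge: T sin 47° · 2.9 = 108×9.81×2.05 + 338×2.7 = 3084.5 N·m.
So T = 3084.5 / (0.7314 × 2.9) = 1454.3 N.
ΣF_x = 0: H_x = T cos 47° = 991.85 N.
ΣF_y = 0: H_y = (108×9.81 + 338) − T sin 47° = 1397.5 − 1063.6 = 333.85 N.
|H| = √(H_x² + H_y²) = √((991.85)² + (333.85)²) = 1046.5 N.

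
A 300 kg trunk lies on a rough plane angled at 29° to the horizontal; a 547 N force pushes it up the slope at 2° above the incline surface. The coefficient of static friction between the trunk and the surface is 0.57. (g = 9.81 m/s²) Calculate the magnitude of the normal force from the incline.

N ≈ 2550 N

Axes along / perpendicular to the incline. W sin 29° = 1427 N down-slope; W cos 29° = 2574 N into the surface.
Perpendicular: N = W cos 29° − P sin 2° = 2574 − 19.09 = 2555 N.
Along incline: P cos 2° + f = W sin 29° (friction acts up-slope) → f = 1427 − 546.7 = 880.1 N.
|f| = 880.1 N ≤ μN = 1456 N, so the trunk is indeed static.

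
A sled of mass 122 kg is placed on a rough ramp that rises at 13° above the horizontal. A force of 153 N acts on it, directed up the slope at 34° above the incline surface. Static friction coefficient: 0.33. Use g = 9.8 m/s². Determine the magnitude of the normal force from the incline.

Axes along / perpendicular to the incline. W sin 13° = 269 N down-slope; W cos 13° = 1165 N into the surface.
Perpendicular: N = W cos 13° − P sin 34° = 1165 − 85.56 = 1079 N.
Along incline: P cos 34° + f = W sin 13° (friction acts up-slope) → f = 269 − 126.8 = 142.1 N.
|f| = 142.1 N ≤ μN = 356.2 N, so the sled is indeed static.

N ≈ 1080 N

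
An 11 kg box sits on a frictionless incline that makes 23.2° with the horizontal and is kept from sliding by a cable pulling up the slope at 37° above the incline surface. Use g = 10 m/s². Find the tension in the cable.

Take axes along and perpendicular to the incline. Weight components: W sin 23.2° = 43.33 N down-slope, W cos 23.2° = 101.1 N into the surface.
Along incline: T cos 37° = W sin 23.2° → T = 54.26 N.
Perpendicular: N = W cos 23.2° − T sin 37° = 68.45 N.

T ≈ 54.3 N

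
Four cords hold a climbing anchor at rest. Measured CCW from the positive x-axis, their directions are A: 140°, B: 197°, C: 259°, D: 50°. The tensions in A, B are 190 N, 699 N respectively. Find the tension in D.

Resolve: ΣF_x = 190 cos 140° + 699 cos 197° + T_C cos 259° + T_D cos 50° = 0.
        ΣF_y = 190 sin 140° + 699 sin 197° + T_C sin 259° + T_D sin 50° = 0.
The known terms sum to (-814, -82.24) N, so -0.1908 T_C + 0.6428 T_D = 814 and -0.9816 T_C + 0.7660 T_D = 82.24.
Solving simultaneously: T_C = 1177 N, T_D = 1616 N.

T_D ≈ 1620 N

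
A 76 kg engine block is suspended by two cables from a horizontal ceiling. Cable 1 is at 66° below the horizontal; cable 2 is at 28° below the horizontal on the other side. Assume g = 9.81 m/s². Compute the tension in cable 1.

T_1 ≈ 660 N

Weight W = 76 × 9.81 = 745.6 N acts straight down.
Horizontal: T_1 cos 66° = T_2 cos 28°  →  T_2 = 0.4607 T_1.
Vertical: T_1 sin 66° + T_2 sin 28° = 745.6.
Substituting the horizontal relation into the vertical equation gives 1.13 T_1 = 745.6, so T_1 = 659.9 N.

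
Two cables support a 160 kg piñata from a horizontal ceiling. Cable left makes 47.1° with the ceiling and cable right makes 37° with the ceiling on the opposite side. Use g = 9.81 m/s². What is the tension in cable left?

Weight W = 160 × 9.81 = 1570 N acts straight down.
Horizontal: T_left cos 47.1° = T_right cos 37°  →  T_right = 0.8524 T_left.
Vertical: T_left sin 47.1° + T_right sin 37° = 1570.
Substituting the horizontal relation into the vertical equation gives 1.246 T_left = 1570, so T_left = 1260 N.

T_left ≈ 1260 N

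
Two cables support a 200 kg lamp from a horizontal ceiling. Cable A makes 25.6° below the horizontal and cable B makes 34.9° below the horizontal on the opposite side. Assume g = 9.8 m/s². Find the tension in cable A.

Weight W = 200 × 9.8 = 1960 N acts straight down.
Horizontal: T_A cos 25.6° = T_B cos 34.9°  →  T_B = 1.1 T_A.
Vertical: T_A sin 25.6° + T_B sin 34.9° = 1960.
Substituting the horizontal relation into the vertical equation gives 1.061 T_A = 1960, so T_A = 1847 N.

T_A ≈ 1850 N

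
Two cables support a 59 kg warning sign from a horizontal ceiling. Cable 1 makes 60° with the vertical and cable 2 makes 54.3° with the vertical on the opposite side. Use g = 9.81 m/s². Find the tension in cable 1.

Angles from the horizontal: cable 1 is 90° − 60° = 30°, cable 2 is 90° − 54.3° = 35.7°.
Weight W = 59 × 9.81 = 578.8 N acts straight down.
Horizontal: T_1 cos 30° = T_2 cos 35.7°  →  T_2 = 1.066 T_1.
Vertical: T_1 sin 30° + T_2 sin 35.7° = 578.8.
Substituting the horizontal relation into the vertical equation gives 1.122 T_1 = 578.8, so T_1 = 515.7 N.

T_1 ≈ 516 N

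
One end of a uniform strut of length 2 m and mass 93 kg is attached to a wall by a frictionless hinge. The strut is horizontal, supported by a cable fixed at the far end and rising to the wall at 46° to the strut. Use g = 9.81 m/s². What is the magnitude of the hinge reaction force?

|H| ≈ 634 N

Take torques about the hinge: T sin 46° · 2 = 93×9.81×1 = 912.33 N·m.
So T = 912.33 / (0.7193 × 2) = 634.14 N.
ΣF_x = 0: H_x = T cos 46° = 440.51 N.
ΣF_y = 0: H_y = (93×9.81) − T sin 46° = 912.33 − 456.17 = 456.16 N.
|H| = √(H_x² + H_y²) = √((440.51)² + (456.16)²) = 634.14 N.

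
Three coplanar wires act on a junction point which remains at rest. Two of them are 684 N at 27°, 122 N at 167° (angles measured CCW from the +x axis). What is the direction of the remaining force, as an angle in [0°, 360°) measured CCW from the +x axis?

Sum the known components: ΣF_x = 490.6 N, ΣF_y = 338 N.
For equilibrium the remaining force must supply (−ΣF_x, −ΣF_y) = (-490.6, -338) N.
Magnitude = √((-490.6)² + (-338)²) = 595.7 N; direction = atan2(-338, -490.6) = 214.6°.

θ ≈ 215°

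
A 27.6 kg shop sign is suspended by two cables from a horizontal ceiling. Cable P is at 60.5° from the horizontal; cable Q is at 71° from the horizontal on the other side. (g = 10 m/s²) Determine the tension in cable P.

T_P ≈ 120 N

Weight W = 27.6 × 10 = 276 N acts straight down.
Horizontal: T_P cos 60.5° = T_Q cos 71°  →  T_Q = 1.513 T_P.
Vertical: T_P sin 60.5° + T_Q sin 71° = 276.
Substituting the horizontal relation into the vertical equation gives 2.3 T_P = 276, so T_P = 120 N.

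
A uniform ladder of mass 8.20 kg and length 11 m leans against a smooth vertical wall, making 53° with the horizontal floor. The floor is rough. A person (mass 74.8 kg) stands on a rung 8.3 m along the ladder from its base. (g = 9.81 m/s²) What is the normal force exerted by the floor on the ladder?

N_floor ≈ 814 N

ΣF_y = 0: N_floor = 8.20×9.81 + 74.8×9.81 = 814.23 N.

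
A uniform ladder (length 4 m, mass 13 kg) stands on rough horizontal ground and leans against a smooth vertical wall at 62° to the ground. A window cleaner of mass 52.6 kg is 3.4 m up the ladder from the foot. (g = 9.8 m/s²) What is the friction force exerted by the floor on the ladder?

f ≈ 267 N

Torques about the foot: N_wall · 4 sin 62° = 13×9.8×2 cos 62° + 52.6×9.8×3.4 cos 62° → N_wall = 266.84 N.
ΣF_x = 0: f_floor = N_wall = 266.84 N.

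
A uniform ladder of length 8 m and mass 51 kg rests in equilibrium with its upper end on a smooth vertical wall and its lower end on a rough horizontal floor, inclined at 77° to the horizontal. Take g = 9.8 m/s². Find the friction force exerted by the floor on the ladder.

Torques about the foot: N_wall · 8 sin 77° = 51×9.8×4 cos 77° → N_wall = 57.694 N.
ΣF_x = 0: f_floor = N_wall = 57.694 N.

f ≈ 57.7 N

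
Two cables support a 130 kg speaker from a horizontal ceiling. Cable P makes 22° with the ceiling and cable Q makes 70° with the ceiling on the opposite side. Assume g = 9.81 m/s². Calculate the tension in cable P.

T_P ≈ 436 N

Weight W = 130 × 9.81 = 1275 N acts straight down.
Horizontal: T_P cos 22° = T_Q cos 70°  →  T_Q = 2.711 T_P.
Vertical: T_P sin 22° + T_Q sin 70° = 1275.
Substituting the horizontal relation into the vertical equation gives 2.922 T_P = 1275, so T_P = 436.4 N.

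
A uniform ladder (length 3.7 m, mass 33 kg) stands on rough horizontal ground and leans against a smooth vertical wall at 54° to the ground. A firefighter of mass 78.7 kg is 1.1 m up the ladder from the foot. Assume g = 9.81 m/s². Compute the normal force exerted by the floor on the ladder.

ΣF_y = 0: N_floor = 33×9.81 + 78.7×9.81 = 1095.8 N.

N_floor ≈ 1100 N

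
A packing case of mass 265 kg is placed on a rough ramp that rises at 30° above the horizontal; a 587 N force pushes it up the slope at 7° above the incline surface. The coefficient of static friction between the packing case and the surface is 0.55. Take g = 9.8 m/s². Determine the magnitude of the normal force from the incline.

N ≈ 2180 N

Axes along / perpendicular to the incline. W sin 30° = 1298 N down-slope; W cos 30° = 2249 N into the surface.
Perpendicular: N = W cos 30° − P sin 7° = 2249 − 71.54 = 2178 N.
Along incline: P cos 7° + f = W sin 30° (friction acts up-slope) → f = 1298 − 582.6 = 715.9 N.
|f| = 715.9 N ≤ μN = 1198 N, so the packing case is indeed static.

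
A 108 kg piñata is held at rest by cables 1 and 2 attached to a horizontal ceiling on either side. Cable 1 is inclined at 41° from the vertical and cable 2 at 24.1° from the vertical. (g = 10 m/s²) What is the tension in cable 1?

Angles from the horizontal: cable 1 is 90° − 41° = 49°, cable 2 is 90° − 24.1° = 65.9°.
Weight W = 108 × 10 = 1080 N acts straight down.
Horizontal: T_1 cos 49° = T_2 cos 65.9°  →  T_2 = 1.607 T_1.
Vertical: T_1 sin 49° + T_2 sin 65.9° = 1080.
Substituting the horizontal relation into the vertical equation gives 2.221 T_1 = 1080, so T_1 = 486.2 N.

T_1 ≈ 486 N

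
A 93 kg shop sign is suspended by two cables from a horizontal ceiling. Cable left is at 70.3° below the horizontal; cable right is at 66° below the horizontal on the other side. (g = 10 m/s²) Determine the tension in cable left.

Weight W = 93 × 10 = 930 N acts straight down.
Horizontal: T_left cos 70.3° = T_right cos 66°  →  T_right = 0.8288 T_left.
Vertical: T_left sin 70.3° + T_right sin 66° = 930.
Substituting the horizontal relation into the vertical equation gives 1.699 T_left = 930, so T_left = 547.5 N.

T_left ≈ 548 N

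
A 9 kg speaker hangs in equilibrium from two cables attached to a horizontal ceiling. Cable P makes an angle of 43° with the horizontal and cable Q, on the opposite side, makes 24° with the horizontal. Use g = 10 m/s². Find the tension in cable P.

Weight W = 9 × 10 = 90 N acts straight down.
Horizontal: T_P cos 43° = T_Q cos 24°  →  T_Q = 0.8006 T_P.
Vertical: T_P sin 43° + T_Q sin 24° = 90.
Substituting the horizontal relation into the vertical equation gives 1.008 T_P = 90, so T_P = 89.32 N.

T_P ≈ 89.3 N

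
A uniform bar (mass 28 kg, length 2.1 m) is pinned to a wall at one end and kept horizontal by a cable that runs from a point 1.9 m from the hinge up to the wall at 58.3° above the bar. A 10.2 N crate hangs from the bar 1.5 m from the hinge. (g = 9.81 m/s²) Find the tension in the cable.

T ≈ 188 N

Take torques about the hinge: T sin 58.3° · 1.9 = 28×9.81×1.05 + 10.2×1.5 = 303.71 N·m.
So T = 303.71 / (0.8508 × 1.9) = 187.88 N.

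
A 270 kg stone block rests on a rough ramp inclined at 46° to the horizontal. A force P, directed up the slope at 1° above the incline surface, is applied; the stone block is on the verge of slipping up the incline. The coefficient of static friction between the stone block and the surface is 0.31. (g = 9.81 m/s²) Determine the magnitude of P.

P ≈ 2460 N

On the verge of sliding up the incline, friction equals μN and acts down the slope.
Perpendicular: N + P sin 1° = W cos 46° = 1840 N.
Along incline: P cos 1° = W sin 46° + μN  with W sin 46° = 1905 N.
Solving the pair for P and N: P = 2463 N, N = 1797 N (and f = μN = 557.1 N).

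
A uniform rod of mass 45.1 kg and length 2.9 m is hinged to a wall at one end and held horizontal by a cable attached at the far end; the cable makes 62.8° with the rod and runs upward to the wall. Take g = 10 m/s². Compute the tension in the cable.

Take torques about the hinge: T sin 62.8° · 2.9 = 45.1×10×1.45 = 653.95 N·m.
So T = 653.95 / (0.8894 × 2.9) = 253.54 N.

T ≈ 254 N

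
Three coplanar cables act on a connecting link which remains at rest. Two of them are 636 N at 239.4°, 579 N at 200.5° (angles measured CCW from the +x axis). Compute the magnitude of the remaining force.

Sum the known components: ΣF_x = -866.1 N, ΣF_y = -750.2 N.
For equilibrium the remaining force must supply (−ΣF_x, −ΣF_y) = (866.1, 750.2) N.
Magnitude = √((866.1)² + (750.2)²) = 1146 N; direction = atan2(750.2, 866.1) = 40.9°.

F ≈ 1150 N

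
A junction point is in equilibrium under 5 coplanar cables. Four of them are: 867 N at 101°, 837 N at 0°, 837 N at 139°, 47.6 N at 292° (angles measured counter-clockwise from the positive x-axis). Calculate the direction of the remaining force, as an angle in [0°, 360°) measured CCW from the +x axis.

Sum the known components: ΣF_x = 57.71 N, ΣF_y = 1356 N.
For equilibrium the remaining force must supply (−ΣF_x, −ΣF_y) = (-57.71, -1356) N.
Magnitude = √((-57.71)² + (-1356)²) = 1357 N; direction = atan2(-1356, -57.71) = 267.6°.

θ ≈ 268°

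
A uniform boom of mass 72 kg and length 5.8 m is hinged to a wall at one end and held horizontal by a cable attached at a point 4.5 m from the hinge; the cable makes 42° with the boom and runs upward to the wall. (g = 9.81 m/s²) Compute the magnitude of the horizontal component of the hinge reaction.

H_x ≈ 506 N

Take torques about the hinge: T sin 42° · 4.5 = 72×9.81×2.9 = 2048.3 N·m.
So T = 2048.3 / (0.6691 × 4.5) = 680.26 N.
ΣF_x = 0: H_x = T cos 42° = 505.53 N.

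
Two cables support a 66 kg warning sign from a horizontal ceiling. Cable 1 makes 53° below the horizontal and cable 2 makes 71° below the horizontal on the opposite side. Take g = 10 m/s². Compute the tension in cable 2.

T_2 ≈ 479 N

Weight W = 66 × 10 = 660 N acts straight down.
Horizontal: T_1 cos 53° = T_2 cos 71°  →  T_1 = 0.541 T_2.
Vertical: T_1 sin 53° + T_2 sin 71° = 660.
Substituting the horizontal relation into the vertical equation gives 1.378 T_2 = 660, so T_2 = 479.1 N.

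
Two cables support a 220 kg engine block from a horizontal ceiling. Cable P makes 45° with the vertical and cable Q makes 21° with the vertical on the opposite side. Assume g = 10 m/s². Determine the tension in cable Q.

Angles from the horizontal: cable P is 90° − 45° = 45°, cable Q is 90° − 21° = 69°.
Weight W = 220 × 10 = 2200 N acts straight down.
Horizontal: T_P cos 45° = T_Q cos 69°  →  T_P = 0.5068 T_Q.
Vertical: T_P sin 45° + T_Q sin 69° = 2200.
Substituting the horizontal relation into the vertical equation gives 1.292 T_Q = 2200, so T_Q = 1703 N.

T_Q ≈ 1700 N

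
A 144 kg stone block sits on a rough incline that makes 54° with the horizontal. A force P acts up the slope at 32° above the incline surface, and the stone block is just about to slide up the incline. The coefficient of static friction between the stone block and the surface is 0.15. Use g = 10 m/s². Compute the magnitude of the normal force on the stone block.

On the verge of sliding up the incline, friction equals μN and acts down the slope.
Perpendicular: N + P sin 32° = W cos 54° = 846.4 N.
Along incline: P cos 32° = W sin 54° + μN  with W sin 54° = 1165 N.
Solving the pair for P and N: P = 1393 N, N = 108.3 N (and f = μN = 16.24 N).

N ≈ 108 N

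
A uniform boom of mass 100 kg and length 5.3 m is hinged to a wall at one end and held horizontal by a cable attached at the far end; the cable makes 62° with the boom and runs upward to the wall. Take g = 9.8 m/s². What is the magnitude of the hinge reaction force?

|H| ≈ 555 N

Take torques about the hinge: T sin 62° · 5.3 = 100×9.8×2.65 = 2597 N·m.
So T = 2597 / (0.8829 × 5.3) = 554.96 N.
ΣF_x = 0: H_x = T cos 62° = 260.54 N.
ΣF_y = 0: H_y = (100×9.8) − T sin 62° = 980 − 490 = 490 N.
|H| = √(H_x² + H_y²) = √((260.54)² + (490)²) = 554.96 N.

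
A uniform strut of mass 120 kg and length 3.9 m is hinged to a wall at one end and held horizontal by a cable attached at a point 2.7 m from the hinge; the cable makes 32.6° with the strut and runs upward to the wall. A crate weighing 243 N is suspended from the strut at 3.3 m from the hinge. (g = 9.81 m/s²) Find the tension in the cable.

T ≈ 2130 N

Take torques about the hinge: T sin 32.6° · 2.7 = 120×9.81×1.95 + 243×3.3 = 3097.4 N·m.
So T = 3097.4 / (0.5388 × 2.7) = 2129.3 N.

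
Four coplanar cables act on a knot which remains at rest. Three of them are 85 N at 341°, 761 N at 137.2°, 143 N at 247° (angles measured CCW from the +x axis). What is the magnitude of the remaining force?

Sum the known components: ΣF_x = -533.9 N, ΣF_y = 357.7 N.
For equilibrium the remaining force must supply (−ΣF_x, −ΣF_y) = (533.9, -357.7) N.
Magnitude = √((533.9)² + (-357.7)²) = 642.7 N; direction = atan2(-357.7, 533.9) = 326.2°.

F ≈ 643 N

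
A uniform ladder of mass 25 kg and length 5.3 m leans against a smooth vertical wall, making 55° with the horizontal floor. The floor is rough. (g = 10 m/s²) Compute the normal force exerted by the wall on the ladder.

Torques about the foot: N_wall · 5.3 sin 55° = 25×10×2.65 cos 55° → N_wall = 87.526 N.

N_wall ≈ 87.5 N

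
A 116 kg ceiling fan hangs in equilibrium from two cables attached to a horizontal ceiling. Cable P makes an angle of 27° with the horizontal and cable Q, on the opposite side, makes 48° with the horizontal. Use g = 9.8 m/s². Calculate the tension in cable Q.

T_Q ≈ 1050 N

Weight W = 116 × 9.8 = 1137 N acts straight down.
Horizontal: T_P cos 27° = T_Q cos 48°  →  T_P = 0.751 T_Q.
Vertical: T_P sin 27° + T_Q sin 48° = 1137.
Substituting the horizontal relation into the vertical equation gives 1.084 T_Q = 1137, so T_Q = 1049 N.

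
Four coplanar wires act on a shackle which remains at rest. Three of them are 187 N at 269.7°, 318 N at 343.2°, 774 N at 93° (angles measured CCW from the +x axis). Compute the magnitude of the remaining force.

Sum the known components: ΣF_x = 262.9 N, ΣF_y = 494 N.
For equilibrium the remaining force must supply (−ΣF_x, −ΣF_y) = (-262.9, -494) N.
Magnitude = √((-262.9)² + (-494)²) = 559.6 N; direction = atan2(-494, -262.9) = 242.0°.

F ≈ 560 N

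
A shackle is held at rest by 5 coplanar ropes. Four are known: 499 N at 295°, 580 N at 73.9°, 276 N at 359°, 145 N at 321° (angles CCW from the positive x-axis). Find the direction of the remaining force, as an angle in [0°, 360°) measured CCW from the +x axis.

Sum the known components: ΣF_x = 760.4 N, ΣF_y = 8.936 N.
For equilibrium the remaining force must supply (−ΣF_x, −ΣF_y) = (-760.4, -8.936) N.
Magnitude = √((-760.4)² + (-8.936)²) = 760.4 N; direction = atan2(-8.936, -760.4) = 180.7°.

θ ≈ 181°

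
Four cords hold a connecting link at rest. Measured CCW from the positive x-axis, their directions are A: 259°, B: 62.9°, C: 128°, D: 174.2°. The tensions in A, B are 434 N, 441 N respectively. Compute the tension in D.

Resolve: ΣF_x = 434 cos 259° + 441 cos 62.9° + T_C cos 128° + T_D cos 174.2° = 0.
        ΣF_y = 434 sin 259° + 441 sin 62.9° + T_C sin 128° + T_D sin 174.2° = 0.
The known terms sum to (118.1, -33.44) N, so -0.6157 T_C − 0.9949 T_D = -118.1 and 0.7880 T_C + 0.1011 T_D = 33.44.
Solving simultaneously: T_C = 29.56 N, T_D = 100.4 N.

T_D ≈ 100 N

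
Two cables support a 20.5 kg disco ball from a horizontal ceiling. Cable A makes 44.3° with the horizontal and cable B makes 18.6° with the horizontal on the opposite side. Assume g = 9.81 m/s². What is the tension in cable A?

T_A ≈ 214 N

Weight W = 20.5 × 9.81 = 201.1 N acts straight down.
Horizontal: T_A cos 44.3° = T_B cos 18.6°  →  T_B = 0.7551 T_A.
Vertical: T_A sin 44.3° + T_B sin 18.6° = 201.1.
Substituting the horizontal relation into the vertical equation gives 0.9393 T_A = 201.1, so T_A = 214.1 N.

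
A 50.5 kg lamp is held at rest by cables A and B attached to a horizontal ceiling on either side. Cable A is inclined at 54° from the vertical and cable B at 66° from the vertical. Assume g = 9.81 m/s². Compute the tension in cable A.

T_A ≈ 523 N

Angles from the horizontal: cable A is 90° − 54° = 36°, cable B is 90° − 66° = 24°.
Weight W = 50.5 × 9.81 = 495.4 N acts straight down.
Horizontal: T_A cos 36° = T_B cos 24°  →  T_B = 0.8856 T_A.
Vertical: T_A sin 36° + T_B sin 24° = 495.4.
Substituting the horizontal relation into the vertical equation gives 0.948 T_A = 495.4, so T_A = 522.6 N.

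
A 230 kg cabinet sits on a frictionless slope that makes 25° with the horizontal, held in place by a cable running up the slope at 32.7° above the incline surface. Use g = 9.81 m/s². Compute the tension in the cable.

T ≈ 1130 N

Take axes along and perpendicular to the incline. Weight components: W sin 25° = 953.6 N down-slope, W cos 25° = 2045 N into the surface.
Along incline: T cos 32.7° = W sin 25° → T = 1133 N.
Perpendicular: N = W cos 25° − T sin 32.7° = 1433 N.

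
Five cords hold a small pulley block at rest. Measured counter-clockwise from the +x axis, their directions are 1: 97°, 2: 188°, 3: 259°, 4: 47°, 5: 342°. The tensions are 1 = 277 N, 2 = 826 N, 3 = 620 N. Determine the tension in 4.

T_4 ≈ 802 N

Resolve: ΣF_x = 277 cos 97° + 826 cos 188° + 620 cos 259° + T_4 cos 47° + T_5 cos 342° = 0.
        ΣF_y = 277 sin 97° + 826 sin 188° + 620 sin 259° + T_4 sin 47° + T_5 sin 342° = 0.
The known terms sum to (-970, -448.6) N, so 0.6820 T_4 + 0.9511 T_5 = 970 and 0.7314 T_4 − 0.3090 T_5 = 448.6.
Solving simultaneously: T_4 = 801.5 N, T_5 = 445.2 N.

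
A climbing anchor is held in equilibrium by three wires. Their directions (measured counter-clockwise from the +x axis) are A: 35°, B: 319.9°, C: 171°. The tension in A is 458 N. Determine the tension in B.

Resolve: ΣF_x = 458 cos 35° + T_B cos 319.9° + T_C cos 171° = 0.
        ΣF_y = 458 sin 35° + T_B sin 319.9° + T_C sin 171° = 0.
The known terms sum to (375.2, 262.7) N, so 0.7649 T_B − 0.9877 T_C = -375.2 and -0.6441 T_B + 0.1564 T_C = -262.7.
Solving simultaneously: T_B = 615.9 N, T_C = 856.9 N.

T_B ≈ 616 N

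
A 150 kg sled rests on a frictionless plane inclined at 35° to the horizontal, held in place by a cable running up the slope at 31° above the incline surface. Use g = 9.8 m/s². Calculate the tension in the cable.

T ≈ 984 N

Take axes along and perpendicular to the incline. Weight components: W sin 35° = 843.2 N down-slope, W cos 35° = 1204 N into the surface.
Along incline: T cos 31° = W sin 35° → T = 983.7 N.
Perpendicular: N = W cos 35° − T sin 31° = 697.5 N.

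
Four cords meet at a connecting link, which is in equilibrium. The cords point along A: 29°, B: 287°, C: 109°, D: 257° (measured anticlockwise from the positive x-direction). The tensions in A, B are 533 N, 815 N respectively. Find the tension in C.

T_C ≈ 1520 N

Resolve: ΣF_x = 533 cos 29° + 815 cos 287° + T_C cos 109° + T_D cos 257° = 0.
        ΣF_y = 533 sin 29° + 815 sin 287° + T_C sin 109° + T_D sin 257° = 0.
The known terms sum to (704.5, -521) N, so -0.3256 T_C − 0.2250 T_D = -704.5 and 0.9455 T_C − 0.9744 T_D = 521.
Solving simultaneously: T_C = 1516 N, T_D = 936.9 N.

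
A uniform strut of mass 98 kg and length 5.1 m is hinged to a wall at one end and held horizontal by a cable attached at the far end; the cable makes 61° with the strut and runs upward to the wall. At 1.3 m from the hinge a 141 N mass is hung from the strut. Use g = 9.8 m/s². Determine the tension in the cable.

Take torques about the hinge: T sin 61° · 5.1 = 98×9.8×2.55 + 141×1.3 = 2632.3 N·m.
So T = 2632.3 / (0.8746 × 5.1) = 590.13 N.

T ≈ 590 N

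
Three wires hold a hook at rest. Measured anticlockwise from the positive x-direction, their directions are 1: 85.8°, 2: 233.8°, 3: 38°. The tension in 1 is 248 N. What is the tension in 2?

T_2 ≈ 675 N

Resolve: ΣF_x = 248 cos 85.8° + T_2 cos 233.8° + T_3 cos 38° = 0.
        ΣF_y = 248 sin 85.8° + T_2 sin 233.8° + T_3 sin 38° = 0.
The known terms sum to (18.16, 247.3) N, so -0.5906 T_2 + 0.7880 T_3 = -18.16 and -0.8070 T_2 + 0.6157 T_3 = -247.3.
Solving simultaneously: T_2 = 674.7 N, T_3 = 482.7 N.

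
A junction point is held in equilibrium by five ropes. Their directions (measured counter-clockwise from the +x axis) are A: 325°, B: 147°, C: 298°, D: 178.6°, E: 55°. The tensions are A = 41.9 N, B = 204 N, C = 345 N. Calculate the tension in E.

Resolve: ΣF_x = 41.9 cos 325° + 204 cos 147° + 345 cos 298° + T_D cos 178.6° + T_E cos 55° = 0.
        ΣF_y = 41.9 sin 325° + 204 sin 147° + 345 sin 298° + T_D sin 178.6° + T_E sin 55° = 0.
The known terms sum to (25.2, -217.5) N, so -0.9997 T_D + 0.5736 T_E = -25.2 and 0.0244 T_D + 0.8192 T_E = 217.5.
Solving simultaneously: T_D = 174.6 N, T_E = 260.4 N.

T_E ≈ 260 N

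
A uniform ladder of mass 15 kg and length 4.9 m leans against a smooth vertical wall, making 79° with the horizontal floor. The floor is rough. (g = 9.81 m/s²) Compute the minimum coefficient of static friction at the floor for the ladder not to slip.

ΣF_y = 0: N_floor = 15×9.81 = 147.15 N.
Torques about the foot: N_wall · 4.9 sin 79° = 15×9.81×2.45 cos 79° → N_wall = 14.302 N.
ΣF_x = 0: f_floor = N_wall = 14.302 N.
μ_min = f_floor / N_floor = 14.302 / 147.15 = 0.09719.

μ_min ≈ 0.0972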